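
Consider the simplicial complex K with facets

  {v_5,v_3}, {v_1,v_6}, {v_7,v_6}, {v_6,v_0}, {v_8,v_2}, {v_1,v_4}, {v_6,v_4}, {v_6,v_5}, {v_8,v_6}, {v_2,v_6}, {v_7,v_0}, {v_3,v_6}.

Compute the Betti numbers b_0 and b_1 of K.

Take the total order v_0 < v_1 < v_2 < v_3 < v_4 < v_5 < v_6 < v_7 < v_8 on the vertex set. Then K (dimension 1) consists of the simplices:

  0-simplices (9): [v_0], [v_1], [v_2], [v_3], [v_4], [v_5], [v_6], [v_7], [v_8]
  1-simplices (12): [v_0,v_6], [v_0,v_7], [v_1,v_4], [v_1,v_6], [v_2,v_6], [v_2,v_8], [v_3,v_5], [v_3,v_6], [v_4,v_6], [v_5,v_6], [v_6,v_7], [v_6,v_8]

so the chain groups are C_0 ≅ Z^9, C_1 ≅ Z^12.

∂_1: C_1 → C_0 is given by ∂[p,q] = [q] − [p]. For instance
  ∂[v_6,v_8] = [v_8] − [v_6].
This gives a 9×12 integer matrix of rank 8; reducing to Smith normal form yields diagonal entries (1,1,1,1,1,1,1,1).

Reading off H_k = ker ∂_k / im ∂_{k+1}:

  H_0: rank C_0 − rank ∂_1 = 9 − 8 = 1, and the invariant factors of ∂_1 are all 1, so H_0 = Z.
  H_1: rank ker ∂_1 − rank ∂_2 = (12 − 8) − 0 = 4, and there is no ∂_2, so H_1 = Z^4.

(K is a triangulation of a wedge of 4 circles.)

Hence the Betti numbers are b_0 = 1, b_1 = 4.

b_0 = 1, b_1 = 4.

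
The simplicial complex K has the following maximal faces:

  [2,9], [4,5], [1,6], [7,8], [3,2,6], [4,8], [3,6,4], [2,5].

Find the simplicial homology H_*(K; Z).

H_0 = Z,  H_1 = Z,  H_2 = 0.

K has 9 vertices, 11 edges, 2 triangles.
rank ∂_0 = 0, rank ∂_1 = 8 ⇒ b_0 = 9 − 0 − 8 = 1; all invariant factors of ∂_1 are 1 so no torsion. So H_0 ≅ Z.
rank ∂_1 = 8, rank ∂_2 = 2 ⇒ b_1 = 11 − 8 − 2 = 1; all invariant factors of ∂_2 are 1 so no torsion. So H_1 ≅ Z.
rank ∂_2 = 2, rank ∂_3 = 0 ⇒ b_2 = 2 − 2 − 0 = 0. So H_2 ≅ 0.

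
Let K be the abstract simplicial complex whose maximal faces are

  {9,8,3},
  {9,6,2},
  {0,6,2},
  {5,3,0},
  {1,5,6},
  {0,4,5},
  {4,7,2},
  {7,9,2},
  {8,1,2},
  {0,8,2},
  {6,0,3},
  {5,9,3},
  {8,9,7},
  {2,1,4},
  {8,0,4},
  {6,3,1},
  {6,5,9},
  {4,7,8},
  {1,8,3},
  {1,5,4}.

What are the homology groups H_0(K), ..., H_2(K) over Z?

H_0 ≅ Z,  H_1 ≅ Z ⊕ Z/2Z,  H_2 = 0.

K has 10 vertices, 30 edges, 20 triangles.
rank ∂_0 = 0, rank ∂_1 = 9 ⇒ b_0 = 10 − 0 − 9 = 1; all invariant factors of ∂_1 are 1 so no torsion. So H_0 = Z.
rank ∂_1 = 9, rank ∂_2 = 20 ⇒ b_1 = 30 − 9 − 20 = 1; ∂_2 has invariant factor(s) [2] giving torsion. So H_1 = Z ⊕ Z/2Z.
rank ∂_2 = 20, rank ∂_3 = 0 ⇒ b_2 = 20 − 20 − 0 = 0. So H_2 = 0.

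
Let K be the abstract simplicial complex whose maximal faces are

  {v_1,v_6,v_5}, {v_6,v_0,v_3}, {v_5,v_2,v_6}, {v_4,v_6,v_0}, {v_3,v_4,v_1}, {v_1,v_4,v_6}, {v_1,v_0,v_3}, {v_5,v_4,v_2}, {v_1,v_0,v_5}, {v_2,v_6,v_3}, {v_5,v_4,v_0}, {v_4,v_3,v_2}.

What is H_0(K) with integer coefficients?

H_0 = Z.

Order the vertices as v_0 < v_1 < v_2 < v_3 < v_4 < v_5 < v_6. Listing each simplex with vertices in this order, K has dimension 2 with simplices:

  0-simplices (7): [v_0], [v_1], [v_2], [v_3], [v_4], [v_5], [v_6]
  1-simplices (18): (18 of them)
  2-simplices (12): (12 of them)

Hence C_0 ≅ Z^7, C_1 ≅ Z^18, C_2 ≅ Z^12.

∂_1: C_1 → C_0 maps an edge to its endpoints' difference, ∂[p,q] = q − p.
The 7×18 boundary matrix has rank 6 and Smith normal form diag(1,1,1,1,1,1).

∂_2: C_2 → C_1 maps a triangle to the signed sum of its edges. For instance
  ∂[v_0,v_3,v_6] = [v_3,v_6] − [v_0,v_6] + [v_0,v_3],
  ∂[v_0,v_1,v_5] = [v_1,v_5] − [v_0,v_5] + [v_0,v_1].
As a 18×12 matrix over Z this has rank 12, with invariant factors (1,1,1,1,1,1,1,1,1,1,1,2).

Computing H_k = (kernel of ∂_k) / (image of ∂_{k+1}):

  H_0: rank C_0 − rank ∂_1 = 7 − 6 = 1, and the invariant factors of ∂_1 are all 1, so H_0 = Z.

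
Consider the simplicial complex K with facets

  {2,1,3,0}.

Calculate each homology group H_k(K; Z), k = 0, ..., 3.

We work with the vertex ordering 0 < 1 < 2 < 3. The simplices of K, each written with vertices in increasing order, are:

  0-simplices (4): [0], [1], [2], [3]
  1-simplices (6): [0,1], [0,2], [0,3], [1,2], [1,3], [2,3]
  2-simplices (4): [0,1,2], [0,1,3], [0,2,3], [1,2,3]
  3-simplices (1): [0,1,2,3]

Hence C_0 ≅ Z^4, C_1 ≅ Z^6, C_2 ≅ Z^4, C_3 ≅ Z^1.

The boundary map ∂_1: C_1 → C_0 sends each edge [p,q] (with p < q) to q − p.
The 4×6 boundary matrix has rank 3 and Smith normal form diag(1,1,1).

The boundary map ∂_2: C_2 → C_1 sends each 2-simplex [p,q,r] to [q,r] − [p,r] + [p,q]. For instance
  ∂[0,1,3] = [1,3] − [0,3] + [0,1],
  ∂[0,2,3] = [2,3] − [0,3] + [0,2].
As a 6×4 matrix over Z this has rank 3, with invariant factors (1,1,1).

∂_3: C_3 → C_2 sends each 3-simplex σ to the alternating sum Σ_i (−1)^i (σ with its i-th vertex removed). For instance
  ∂[0,1,2,3] = [1,2,3] − [0,2,3] + [0,1,3] − [0,1,2].
The resulting 4×1 matrix has rank 1, and its Smith normal form has invariant factors (1).

From H_k ≅ ker(∂_k) / im(∂_{k+1}) we obtain:

  H_0: rank C_0 − rank ∂_1 = 4 − 3 = 1, and the invariant factors of ∂_1 are all 1, so H_0 ≅ Z.
  H_1: rank ker ∂_1 − rank ∂_2 = (6 − 3) − 3 = 0, and the invariant factors of ∂_2 are all 1, so H_1 ≅ 0.
  H_2: rank ker ∂_2 − rank ∂_3 = (4 − 3) − 1 = 0, and the invariant factors of ∂_3 are all 1, so H_2 ≅ 0.
  H_3: rank ker ∂_3 − rank ∂_4 = (1 − 1) − 0 = 0, and there is no ∂_4, so H_3 ≅ 0.

(K is a triangulation of the 3-simplex.)

H_0 = Z,  H_1 = 0,  H_2 = 0,  H_3 = 0.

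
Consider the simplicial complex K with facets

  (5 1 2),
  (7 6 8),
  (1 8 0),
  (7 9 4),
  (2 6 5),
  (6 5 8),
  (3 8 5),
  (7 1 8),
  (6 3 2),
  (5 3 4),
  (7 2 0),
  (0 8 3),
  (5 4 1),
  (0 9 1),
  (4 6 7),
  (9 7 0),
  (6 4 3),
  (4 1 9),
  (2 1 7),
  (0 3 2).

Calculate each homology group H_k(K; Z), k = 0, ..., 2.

Fix the vertex order 0 < 1 < 2 < 3 < 4 < 5 < 6 < 7 < 8 < 9 and write every simplex with vertices in increasing order. Then dim K = 2 and the simplices of K are:

  0-simplices (10): [0], [1], [2], [3], [4], [5], [6], [7], [8], [9]
  1-simplices (30): (30 of them)
  2-simplices (20): (20 of them)

so the chain groups are C_0 ≅ Z^10, C_1 ≅ Z^30, C_2 ≅ Z^20.

Boundary ∂_1: C_1 → C_0 sends each edge [p,q] (with p < q) to q − p. For instance
  ∂[7,8] = [8] − [7].
The resulting 10×30 matrix has rank 9, and its Smith normal form has invariant factors (1,1,1,1,1,1,1,1,1).

Boundary ∂_2: C_2 → C_1 maps a triangle to the signed sum of its edges. For instance
  ∂[0,7,9] = [7,9] − [0,9] + [0,7],
  ∂[1,7,8] = [7,8] − [1,8] + [1,7].
This gives a 30×20 integer matrix of rank 20; reducing to Smith normal form yields diagonal entries (1,1,1,1,1,1,1,1,1,1,1,1,1,1,1,1,1,1,1,2).

From H_k ≅ ker(∂_k) / im(∂_{k+1}) we obtain:

  H_0: rank C_0 − rank ∂_1 = 10 − 9 = 1, and the invariant factors of ∂_1 are all 1, so H_0 ≅ Z.
  H_1: rank ker ∂_1 − rank ∂_2 = (30 − 9) − 20 = 1, and ∂_2 has invariant factor 2 > 1, so H_1 ≅ Z × Z/2.
  H_2: rank ker ∂_2 − rank ∂_3 = (20 − 20) − 0 = 0, and there is no ∂_3, so H_2 ≅ 0.

H_0 ≅ Z,  H_1 ≅ Z × Z/2,  H_2 = 0.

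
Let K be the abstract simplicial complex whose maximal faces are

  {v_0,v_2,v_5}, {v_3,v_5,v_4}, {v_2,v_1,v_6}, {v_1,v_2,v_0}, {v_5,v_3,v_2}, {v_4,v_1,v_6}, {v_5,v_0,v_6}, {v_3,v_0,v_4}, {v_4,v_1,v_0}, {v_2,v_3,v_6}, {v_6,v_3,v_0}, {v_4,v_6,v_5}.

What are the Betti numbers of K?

b_0 = 1, b_1 = 0, b_2 = 0.

We work with the vertex ordering v_0 < v_1 < v_2 < v_3 < v_4 < v_5 < v_6. The simplices of K, each written with vertices in increasing order, are:

  0-simplices (7): [v_0], [v_1], [v_2], [v_3], [v_4], [v_5], [v_6]
  1-simplices (18): (18 of them)
  2-simplices (12): (12 of them)

so the chain groups are C_0 ≅ Z^7, C_1 ≅ Z^18, C_2 ≅ Z^12.

The boundary map ∂_1: C_1 → C_0 is given by ∂[p,q] = [q] − [p].
The resulting 7×18 matrix has rank 6, and its Smith normal form has invariant factors (1,1,1,1,1,1).

Boundary ∂_2: C_2 → C_1 acts by ∂[p,q,r] = [q,r] − [p,r] + [p,q]. For instance
  ∂[v_0,v_3,v_6] = [v_3,v_6] − [v_0,v_6] + [v_0,v_3],
  ∂[v_0,v_2,v_5] = [v_2,v_5] − [v_0,v_5] + [v_0,v_2].
As a 18×12 matrix over Z this has rank 12, with invariant factors (1,1,1,1,1,1,1,1,1,1,1,2).

Now H_k = ker ∂_k / im ∂_{k+1}, so:

  H_0: rank C_0 − rank ∂_1 = 7 − 6 = 1, and the invariant factors of ∂_1 are all 1, so H_0 = Z.
  H_1: rank ker ∂_1 − rank ∂_2 = (18 − 6) − 12 = 0, and ∂_2 has invariant factor 2 > 1, so H_1 = Z/2.
  H_2: rank ker ∂_2 − rank ∂_3 = (12 − 12) − 0 = 0, and there is no ∂_3, so H_2 = 0.

As a check, the Euler characteristic is 7 − 18 + 12 = 1, which agrees with 1 − 0 + 0 = 1.

Hence the Betti numbers are b_0 = 1, b_1 = 0, b_2 = 0.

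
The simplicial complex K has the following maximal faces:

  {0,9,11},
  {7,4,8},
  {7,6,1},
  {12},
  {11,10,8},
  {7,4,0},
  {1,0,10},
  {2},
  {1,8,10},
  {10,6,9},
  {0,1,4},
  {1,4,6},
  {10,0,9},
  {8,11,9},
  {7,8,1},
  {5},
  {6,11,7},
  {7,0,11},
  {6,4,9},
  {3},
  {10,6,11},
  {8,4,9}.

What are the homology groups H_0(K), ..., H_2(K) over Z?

H_0 ≅ Z^5,  H_1 ≅ Z × Z/2,  H_2 = 0.

Take the total order 0 < 1 < 2 < 3 < 4 < 5 < 6 < 7 < 8 < 9 < 10 < 11 < 12 on the vertex set. Then K (dimension 2) consists of the simplices:

  0-simplices (13): [0], [1], [2], [3], [4], [5], [6], [7], [8], [9], [10], [11], [12]
  1-simplices (27): (27 of them)
  2-simplices (18): (18 of them)

so the chain groups are C_0 ≅ Z^13, C_1 ≅ Z^27, C_2 ≅ Z^18.

The boundary map ∂_1: C_1 → C_0 sends each edge [p,q] (with p < q) to q − p. For instance
  ∂[0,11] = [11] − [0].
This gives a 13×27 integer matrix of rank 8; reducing to Smith normal form yields diagonal entries (1,1,1,1,1,1,1,1).

The boundary map ∂_2: C_2 → C_1 maps a triangle to the signed sum of its edges. For instance
  ∂[0,9,11] = [9,11] − [0,11] + [0,9],
  ∂[1,8,10] = [8,10] − [1,10] + [1,8].
The resulting 27×18 matrix has rank 18, and its Smith normal form has invariant factors (1,1,1,1,1,1,1,1,1,1,1,1,1,1,1,1,1,2).

Reading off H_k = ker ∂_k / im ∂_{k+1}:

  H_0: rank C_0 − rank ∂_1 = 13 − 8 = 5, and the invariant factors of ∂_1 are all 1, so H_0 ≅ Z^5.
  H_1: rank ker ∂_1 − rank ∂_2 = (27 − 8) − 18 = 1, and ∂_2 has invariant factor 2 > 1, so H_1 ≅ Z × Z/2.
  H_2: rank ker ∂_2 − rank ∂_3 = (18 − 18) − 0 = 0, and there is no ∂_3, so H_2 ≅ 0.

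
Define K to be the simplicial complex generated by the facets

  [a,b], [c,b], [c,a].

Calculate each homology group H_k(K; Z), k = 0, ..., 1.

Take the total order a < b < c on the vertex set. Then K (dimension 1) consists of the simplices:

  0-simplices (3): a, b, c
  1-simplices (3): ab, ac, bc

so the chain groups are C_0 ≅ Z^3, C_1 ≅ Z^3.

The boundary map ∂_1: C_1 → C_0 maps an edge to its endpoints' difference, ∂[p,q] = q − p.
As a 3×3 matrix over Z this has rank 2, with invariant factors (1,1).

Now H_k = ker ∂_k / im ∂_{k+1}, so:

  H_0: rank C_0 − rank ∂_1 = 3 − 2 = 1, and the invariant factors of ∂_1 are all 1, so H_0 = Z.
  H_1: rank ker ∂_1 − rank ∂_2 = (3 − 2) − 0 = 1, and there is no ∂_2, so H_1 = Z.

As a check, the Euler characteristic is 3 − 3 = 0, which agrees with 1 − 1 = 0.
(K is a triangulation of the circle S^1.)

H_0 ≅ Z,  H_1 ≅ Z.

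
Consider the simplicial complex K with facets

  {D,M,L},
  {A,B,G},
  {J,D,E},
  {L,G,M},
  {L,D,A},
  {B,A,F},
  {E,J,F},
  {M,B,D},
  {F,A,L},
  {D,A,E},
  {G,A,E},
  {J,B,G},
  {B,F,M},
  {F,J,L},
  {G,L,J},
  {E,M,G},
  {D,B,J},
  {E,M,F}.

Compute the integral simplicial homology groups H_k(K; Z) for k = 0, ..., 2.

H_0 ≅ Z,  H_1 ≅ Z^2,  H_2 ≅ Z.

Order the vertices as A < B < D < E < F < G < J < L < M. Listing each simplex with vertices in this order, K has dimension 2 with simplices:

  0-simplices (9): A, B, D, E, F, G, J, L, M
  1-simplices (27): AB, AD, AE, AF, AG, AL, BD, BF, BG, BJ, BM, DE, DJ, DL, DM, EF, EG, EJ, EM, FJ, FL, FM, GJ, GL, GM, JL, LM
  2-simplices (18): ABF, ABG, ADE, ADL, AEG, AFL, BDJ, BDM, BFM, BGJ, DEJ, DLM, EFJ, EFM, EGM, FJL, GJL, GLM

so the chain groups are C_0 ≅ Z^9, C_1 ≅ Z^27, C_2 ≅ Z^18.

Boundary ∂_1: C_1 → C_0 sends each edge [p,q] (with p < q) to q − p.
The 9×27 boundary matrix has rank 8 and Smith normal form diag(1,1,1,1,1,1,1,1).

Boundary ∂_2: C_2 → C_1 acts by ∂[p,q,r] = [q,r] − [p,r] + [p,q]. For instance
  ∂ABF = BF − AF + AB,
  ∂DLM = LM − DM + DL.
This gives a 27×18 integer matrix of rank 17; reducing to Smith normal form yields diagonal entries (1,1,1,1,1,1,1,1,1,1,1,1,1,1,1,1,1).

Computing H_k = (kernel of ∂_k) / (image of ∂_{k+1}):

  H_0: rank C_0 − rank ∂_1 = 9 − 8 = 1, and the invariant factors of ∂_1 are all 1, so H_0 ≅ Z.
  H_1: rank ker ∂_1 − rank ∂_2 = (27 − 8) − 17 = 2, and the invariant factors of ∂_2 are all 1, so H_1 ≅ Z^2.
  H_2: rank ker ∂_2 − rank ∂_3 = (18 − 17) − 0 = 1, and there is no ∂_3, so H_2 ≅ Z.

As a check, the Euler characteristic is 9 − 27 + 18 = 0, which agrees with 1 − 2 + 1 = 0.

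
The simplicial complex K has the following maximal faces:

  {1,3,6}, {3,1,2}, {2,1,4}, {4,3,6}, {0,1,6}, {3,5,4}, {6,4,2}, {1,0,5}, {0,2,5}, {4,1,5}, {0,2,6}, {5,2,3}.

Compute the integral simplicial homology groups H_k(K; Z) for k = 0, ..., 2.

Take the total order 0 < 1 < 2 < 3 < 4 < 5 < 6 on the vertex set. Then K (dimension 2) consists of the simplices:

  0-simplices (7): [0], [1], [2], [3], [4], [5], [6]
  1-simplices (18): [0,1], [0,2], [0,5], [0,6], [1,2], [1,3], [1,4], [1,5], [1,6], [2,3], [2,4], [2,5], [2,6], [3,4], [3,5], [3,6], [4,5], [4,6]
  2-simplices (12): [0,1,5], [0,1,6], [0,2,5], [0,2,6], [1,2,3], [1,2,4], [1,3,6], [1,4,5], [2,3,5], [2,4,6], [3,4,5], [3,4,6]

so the chain groups are C_0 ≅ Z^7, C_1 ≅ Z^18, C_2 ≅ Z^12.

∂_1: C_1 → C_0 maps an edge to its endpoints' difference, ∂[p,q] = q − p.
The 7×18 boundary matrix has rank 6 and Smith normal form diag(1,1,1,1,1,1).

∂_2: C_2 → C_1 sends each 2-simplex [p,q,r] to [q,r] − [p,r] + [p,q]. For instance
  ∂[0,1,6] = [1,6] − [0,6] + [0,1],
  ∂[3,4,5] = [4,5] − [3,5] + [3,4].
This gives a 18×12 integer matrix of rank 12; reducing to Smith normal form yields diagonal entries (1,1,1,1,1,1,1,1,1,1,1,2).

From H_k ≅ ker(∂_k) / im(∂_{k+1}) we obtain:

  H_0: rank C_0 − rank ∂_1 = 7 − 6 = 1, and the invariant factors of ∂_1 are all 1, so H_0 ≅ Z.
  H_1: rank ker ∂_1 − rank ∂_2 = (18 − 6) − 12 = 0, and ∂_2 has invariant factor 2 > 1, so H_1 ≅ Z/2.
  H_2: rank ker ∂_2 − rank ∂_3 = (12 − 12) − 0 = 0, and there is no ∂_3, so H_2 ≅ 0.

H_0 ≅ Z,  H_1 ≅ Z/2,  H_2 = 0.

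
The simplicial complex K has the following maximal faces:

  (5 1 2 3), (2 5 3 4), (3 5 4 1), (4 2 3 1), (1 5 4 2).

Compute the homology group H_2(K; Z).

We work with the vertex ordering 1 < 2 < 3 < 4 < 5. The simplices of K, each written with vertices in increasing order, are:

  0-simplices (5): [1], [2], [3], [4], [5]
  1-simplices (10): [1,2], [1,3], [1,4], [1,5], [2,3], [2,4], [2,5], [3,4], [3,5], [4,5]
  2-simplices (10): [1,2,3], [1,2,4], [1,2,5], [1,3,4], [1,3,5], [1,4,5], [2,3,4], [2,3,5], [2,4,5], [3,4,5]
  3-simplices (5): [1,2,3,4], [1,2,3,5], [1,2,4,5], [1,3,4,5], [2,3,4,5]

so the chain groups are C_0 ≅ Z^5, C_1 ≅ Z^10, C_2 ≅ Z^10, C_3 ≅ Z^5.

Boundary ∂_1: C_1 → C_0 sends each edge [p,q] (with p < q) to q − p.
As a 5×10 matrix over Z this has rank 4, with invariant factors (1,1,1,1).

The boundary map ∂_2: C_2 → C_1 acts by ∂[p,q,r] = [q,r] − [p,r] + [p,q]. For instance
  ∂[2,3,5] = [3,5] − [2,5] + [2,3],
  ∂[1,2,5] = [2,5] − [1,5] + [1,2].
This gives a 10×10 integer matrix of rank 6; reducing to Smith normal form yields diagonal entries (1,1,1,1,1,1).

The boundary map ∂_3: C_3 → C_2 sends each 3-simplex σ to the alternating sum Σ_i (−1)^i (σ with its i-th vertex removed). For instance
  ∂[1,3,4,5] = [3,4,5] − [1,4,5] + [1,3,5] − [1,3,4],
  ∂[1,2,3,4] = [2,3,4] − [1,3,4] + [1,2,4] − [1,2,3].
The 10×5 boundary matrix has rank 4 and Smith normal form diag(1,1,1,1).

Now H_k = ker ∂_k / im ∂_{k+1}, so:

  H_2: rank ker ∂_2 − rank ∂_3 = (10 − 6) − 4 = 0, and the invariant factors of ∂_3 are all 1, so H_2 = 0.

H_2 ≅ 0.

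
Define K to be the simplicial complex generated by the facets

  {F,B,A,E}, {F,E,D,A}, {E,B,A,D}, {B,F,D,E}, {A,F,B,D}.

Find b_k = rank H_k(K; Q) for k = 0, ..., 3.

b_0 = 1, b_1 = 0, b_2 = 0, b_3 = 1.

Order the vertices as A < B < D < E < F. Listing each simplex with vertices in this order, K has dimension 3 with simplices:

  0-simplices (5): A, B, D, E, F
  1-simplices (10): AB, AD, AE, AF, BD, BE, BF, DE, DF, EF
  2-simplices (10): ABD, ABE, ABF, ADE, ADF, AEF, BDE, BDF, BEF, DEF
  3-simplices (5): ABDE, ABDF, ABEF, ADEF, BDEF

so the chain groups are C_0 ≅ Z^5, C_1 ≅ Z^10, C_2 ≅ Z^10, C_3 ≅ Z^5.

The boundary map ∂_1: C_1 → C_0 is given by ∂[p,q] = [q] − [p]. For instance
  ∂DE = E − D.
The 5×10 boundary matrix has rank 4 and Smith normal form diag(1,1,1,1).

Boundary ∂_2: C_2 → C_1 maps a triangle to the signed sum of its edges. For instance
  ∂BEF = EF − BF + BE,
  ∂ADF = DF − AF + AD.
The 10×10 boundary matrix has rank 6 and Smith normal form diag(1,1,1,1,1,1).

The boundary map ∂_3: C_3 → C_2 sends each 3-simplex σ to the alternating sum Σ_i (−1)^i (σ with its i-th vertex removed). For instance
  ∂ABDF = BDF − ADF + ABF − ABD,
  ∂ABDE = BDE − ADE + ABE − ABD.
As a 10×5 matrix over Z this has rank 4, with invariant factors (1,1,1,1).

Reading off H_k = ker ∂_k / im ∂_{k+1}:

  H_0: rank C_0 − rank ∂_1 = 5 − 4 = 1, and the invariant factors of ∂_1 are all 1, so H_0 ≅ Z.
  H_1: rank ker ∂_1 − rank ∂_2 = (10 − 4) − 6 = 0, and the invariant factors of ∂_2 are all 1, so H_1 ≅ 0.
  H_2: rank ker ∂_2 − rank ∂_3 = (10 − 6) − 4 = 0, and the invariant factors of ∂_3 are all 1, so H_2 ≅ 0.
  H_3: rank ker ∂_3 − rank ∂_4 = (5 − 4) − 0 = 1, and there is no ∂_4, so H_3 ≅ Z.

As a check, the Euler characteristic is 5 − 10 + 10 − 5 = 0, which agrees with 1 − 0 + 0 − 1 = 0.

Hence the Betti numbers are b_0 = 1, b_1 = 0, b_2 = 0, b_3 = 1.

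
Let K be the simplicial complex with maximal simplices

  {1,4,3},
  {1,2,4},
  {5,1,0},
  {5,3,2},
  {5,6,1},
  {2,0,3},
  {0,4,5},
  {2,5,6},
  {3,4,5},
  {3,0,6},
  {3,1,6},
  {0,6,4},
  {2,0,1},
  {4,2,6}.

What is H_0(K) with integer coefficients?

H_0 = Z.

We work with the vertex ordering 0 < 1 < 2 < 3 < 4 < 5 < 6. The simplices of K, each written with vertices in increasing order, are:

  0-simplices (7): [0], [1], [2], [3], [4], [5], [6]
  1-simplices (21): [0,1], [0,2], [0,3], [0,4], [0,5], [0,6], [1,2], [1,3], [1,4], [1,5], [1,6], [2,3], [2,4], [2,5], [2,6], [3,4], [3,5], [3,6], [4,5], [4,6], [5,6]
  2-simplices (14): [0,1,2], [0,1,5], [0,2,3], [0,3,6], [0,4,5], [0,4,6], [1,2,4], [1,3,4], [1,3,6], [1,5,6], [2,3,5], [2,4,6], [2,5,6], [3,4,5]

Hence C_0 ≅ Z^7, C_1 ≅ Z^21, C_2 ≅ Z^14.

The boundary map ∂_1: C_1 → C_0 sends each edge [p,q] (with p < q) to q − p. For instance
  ∂[0,3] = [3] − [0].
As a 7×21 matrix over Z this has rank 6, with invariant factors (1,1,1,1,1,1).

∂_2: C_2 → C_1 maps a triangle to the signed sum of its edges. For instance
  ∂[0,2,3] = [2,3] − [0,3] + [0,2],
  ∂[1,2,4] = [2,4] − [1,4] + [1,2].
As a 21×14 matrix over Z this has rank 13, with invariant factors (1,1,1,1,1,1,1,1,1,1,1,1,1).

Now H_k = ker ∂_k / im ∂_{k+1}, so:

  H_0: rank C_0 − rank ∂_1 = 7 − 6 = 1, and the invariant factors of ∂_1 are all 1, so H_0 ≅ Z.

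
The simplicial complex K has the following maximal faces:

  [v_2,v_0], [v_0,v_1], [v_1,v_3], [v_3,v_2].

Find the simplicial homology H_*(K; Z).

H_0 = Z,  H_1 = Z.

Order the vertices as v_0 < v_1 < v_2 < v_3. Listing each simplex with vertices in this order, K has dimension 1 with simplices:

  0-simplices (4): [v_0], [v_1], [v_2], [v_3]
  1-simplices (4): [v_0,v_1], [v_0,v_2], [v_1,v_3], [v_2,v_3]

Hence C_0 ≅ Z^4, C_1 ≅ Z^4.

∂_1: C_1 → C_0 is given by ∂[p,q] = [q] − [p]. For instance
  ∂[v_2,v_3] = [v_3] − [v_2].
The 4×4 boundary matrix has rank 3 and Smith normal form diag(1,1,1).

Computing H_k = (kernel of ∂_k) / (image of ∂_{k+1}):

  H_0: rank C_0 − rank ∂_1 = 4 − 3 = 1, and the invariant factors of ∂_1 are all 1, so H_0 = Z.
  H_1: rank ker ∂_1 − rank ∂_2 = (4 − 3) − 0 = 1, and there is no ∂_2, so H_1 = Z.

As a check, the Euler characteristic is 4 − 4 = 0, which agrees with 1 − 1 = 0.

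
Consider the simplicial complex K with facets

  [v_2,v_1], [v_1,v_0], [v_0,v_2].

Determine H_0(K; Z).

Fix the vertex order v_0 < v_1 < v_2 and write every simplex with vertices in increasing order. Then dim K = 1 and the simplices of K are:

  0-simplices (3): [v_0], [v_1], [v_2]
  1-simplices (3): [v_0,v_1], [v_0,v_2], [v_1,v_2]

giving chain groups C_0 ≅ Z^3, C_1 ≅ Z^3.

The boundary map ∂_1: C_1 → C_0 sends each edge [p,q] (with p < q) to q − p.
This gives a 3×3 integer matrix of rank 2; reducing to Smith normal form yields diagonal entries (1,1).

Computing H_k = (kernel of ∂_k) / (image of ∂_{k+1}):

  H_0: rank C_0 − rank ∂_1 = 3 − 2 = 1, and the invariant factors of ∂_1 are all 1, so H_0 ≅ Z.

(K is a triangulation of the circle S^1.)

H_0 ≅ Z.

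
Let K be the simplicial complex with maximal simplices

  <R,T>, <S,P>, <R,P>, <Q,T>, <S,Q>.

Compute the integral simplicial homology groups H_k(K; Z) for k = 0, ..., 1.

H_0 = Z,  H_1 = Z.

Take the total order P < Q < R < S < T on the vertex set. Then K (dimension 1) consists of the simplices:

  0-simplices (5): P, Q, R, S, T
  1-simplices (5): PR, PS, QS, QT, RT

Hence C_0 ≅ Z^5, C_1 ≅ Z^5.

∂_1: C_1 → C_0 is given by ∂[p,q] = [q] − [p]. For instance
  ∂PR = R − P.
This gives a 5×5 integer matrix of rank 4; reducing to Smith normal form yields diagonal entries (1,1,1,1).

Computing H_k = (kernel of ∂_k) / (image of ∂_{k+1}):

  H_0: rank C_0 − rank ∂_1 = 5 − 4 = 1, and the invariant factors of ∂_1 are all 1, so H_0 = Z.
  H_1: rank ker ∂_1 − rank ∂_2 = (5 − 4) − 0 = 1, and there is no ∂_2, so H_1 = Z.

As a check, the Euler characteristic is 5 − 5 = 0, which agrees with 1 − 1 = 0.
(K is a triangulation of the circle S^1.)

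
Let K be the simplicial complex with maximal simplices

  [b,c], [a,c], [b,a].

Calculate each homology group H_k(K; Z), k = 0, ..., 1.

Take the total order a < b < c on the vertex set. Then K (dimension 1) consists of the simplices:

  0-simplices (3): a, b, c
  1-simplices (3): ab, ac, bc

so the chain groups are C_0 ≅ Z^3, C_1 ≅ Z^3.

The boundary map ∂_1: C_1 → C_0 sends each edge [p,q] (with p < q) to q − p.
The 3×3 boundary matrix has rank 2 and Smith normal form diag(1,1).

From H_k ≅ ker(∂_k) / im(∂_{k+1}) we obtain:

  H_0: rank C_0 − rank ∂_1 = 3 − 2 = 1, and the invariant factors of ∂_1 are all 1, so H_0 = Z.
  H_1: rank ker ∂_1 − rank ∂_2 = (3 − 2) − 0 = 1, and there is no ∂_2, so H_1 = Z.

H_0 = Z,  H_1 = Z.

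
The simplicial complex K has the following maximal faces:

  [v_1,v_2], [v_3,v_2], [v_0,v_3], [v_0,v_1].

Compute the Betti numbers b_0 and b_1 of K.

b_0 = 1, b_1 = 1.

Take the total order v_0 < v_1 < v_2 < v_3 on the vertex set. Then K (dimension 1) consists of the simplices:

  0-simplices (4): [v_0], [v_1], [v_2], [v_3]
  1-simplices (4): [v_0,v_1], [v_0,v_3], [v_1,v_2], [v_2,v_3]

so the chain groups are C_0 ≅ Z^4, C_1 ≅ Z^4.

The boundary map ∂_1: C_1 → C_0 is given by ∂[p,q] = [q] − [p].
As a 4×4 matrix over Z this has rank 3, with invariant factors (1,1,1).

From H_k ≅ ker(∂_k) / im(∂_{k+1}) we obtain:

  H_0: rank C_0 − rank ∂_1 = 4 − 3 = 1, and the invariant factors of ∂_1 are all 1, so H_0 ≅ Z.
  H_1: rank ker ∂_1 − rank ∂_2 = (4 − 3) − 0 = 1, and there is no ∂_2, so H_1 ≅ Z.

As a check, the Euler characteristic is 4 − 4 = 0, which agrees with 1 − 1 = 0.

Hence the Betti numbers are b_0 = 1, b_1 = 1.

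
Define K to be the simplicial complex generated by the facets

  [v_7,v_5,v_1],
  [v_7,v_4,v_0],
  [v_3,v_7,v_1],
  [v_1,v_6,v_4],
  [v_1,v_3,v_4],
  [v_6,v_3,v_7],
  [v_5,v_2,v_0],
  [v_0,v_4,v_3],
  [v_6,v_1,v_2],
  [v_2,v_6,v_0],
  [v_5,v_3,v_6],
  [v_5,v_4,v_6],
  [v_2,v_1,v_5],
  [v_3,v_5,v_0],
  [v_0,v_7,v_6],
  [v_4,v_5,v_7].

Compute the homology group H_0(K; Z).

H_0 = Z.

Order the vertices as v_0 < v_1 < v_2 < v_3 < v_4 < v_5 < v_6 < v_7. Listing each simplex with vertices in this order, K has dimension 2 with simplices:

  0-simplices (8): [v_0], [v_1], [v_2], [v_3], [v_4], [v_5], [v_6], [v_7]
  1-simplices (24): (24 of them)
  2-simplices (16): (16 of them)

giving chain groups C_0 ≅ Z^8, C_1 ≅ Z^24, C_2 ≅ Z^16.

∂_1: C_1 → C_0 maps an edge to its endpoints' difference, ∂[p,q] = q − p. For instance
  ∂[v_1,v_4] = [v_4] − [v_1].
The 8×24 boundary matrix has rank 7 and Smith normal form diag(1,1,1,1,1,1,1).

The boundary map ∂_2: C_2 → C_1 sends each 2-simplex [p,q,r] to [q,r] − [p,r] + [p,q]. For instance
  ∂[v_1,v_4,v_6] = [v_4,v_6] − [v_1,v_6] + [v_1,v_4],
  ∂[v_3,v_5,v_6] = [v_5,v_6] − [v_3,v_6] + [v_3,v_5].
As a 24×16 matrix over Z this has rank 15, with invariant factors (1,1,1,1,1,1,1,1,1,1,1,1,1,1,1).

From H_k ≅ ker(∂_k) / im(∂_{k+1}) we obtain:

  H_0: rank C_0 − rank ∂_1 = 8 − 7 = 1, and the invariant factors of ∂_1 are all 1, so H_0 ≅ Z.

(K is a triangulation of the torus T^2.)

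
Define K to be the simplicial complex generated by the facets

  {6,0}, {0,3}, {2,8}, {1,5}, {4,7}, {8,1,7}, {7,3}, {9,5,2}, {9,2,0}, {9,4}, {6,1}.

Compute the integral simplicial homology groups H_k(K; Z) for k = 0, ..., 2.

Take the total order 0 < 1 < 2 < 3 < 4 < 5 < 6 < 7 < 8 < 9 on the vertex set. Then K (dimension 2) consists of the simplices:

  0-simplices (10): [0], [1], [2], [3], [4], [5], [6], [7], [8], [9]
  1-simplices (16): [0,2], [0,3], [0,6], [0,9], [1,5], [1,6], [1,7], [1,8], [2,5], [2,8], [2,9], [3,7], [4,7], [4,9], [5,9], [7,8]
  2-simplices (3): [0,2,9], [1,7,8], [2,5,9]

so the chain groups are C_0 ≅ Z^10, C_1 ≅ Z^16, C_2 ≅ Z^3.

∂_1: C_1 → C_0 maps an edge to its endpoints' difference, ∂[p,q] = q − p. For instance
  ∂[0,6] = [6] − [0].
The resulting 10×16 matrix has rank 9, and its Smith normal form has invariant factors (1,1,1,1,1,1,1,1,1).

The boundary map ∂_2: C_2 → C_1 maps a triangle to the signed sum of its edges. For instance
  ∂[2,5,9] = [5,9] − [2,9] + [2,5],
  ∂[0,2,9] = [2,9] − [0,9] + [0,2].
This gives a 16×3 integer matrix of rank 3; reducing to Smith normal form yields diagonal entries (1,1,1).

Computing H_k = (kernel of ∂_k) / (image of ∂_{k+1}):

  H_0: rank C_0 − rank ∂_1 = 10 − 9 = 1, and the invariant factors of ∂_1 are all 1, so H_0 = Z.
  H_1: rank ker ∂_1 − rank ∂_2 = (16 − 9) − 3 = 4, and the invariant factors of ∂_2 are all 1, so H_1 = Z^4.
  H_2: rank ker ∂_2 − rank ∂_3 = (3 − 3) − 0 = 0, and there is no ∂_3, so H_2 = 0.

H_0 ≅ Z,  H_1 ≅ Z^4,  H_2 = 0.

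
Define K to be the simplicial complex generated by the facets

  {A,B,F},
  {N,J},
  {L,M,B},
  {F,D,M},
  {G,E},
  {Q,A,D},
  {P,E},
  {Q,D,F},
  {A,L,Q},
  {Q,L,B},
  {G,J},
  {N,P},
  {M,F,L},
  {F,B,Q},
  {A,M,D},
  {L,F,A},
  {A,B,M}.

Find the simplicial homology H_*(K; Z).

H_0 ≅ Z^2,  H_1 ≅ Z ⊕ Z/2Z,  H_2 = 0.

Order the vertices as A < B < D < E < F < G < J < L < M < N < P < Q. Listing each simplex with vertices in this order, K has dimension 2 with simplices:

  0-simplices (12): A, B, D, E, F, G, J, L, M, N, P, Q
  1-simplices (23): AB, AD, AF, AL, AM, AQ, BF, BL, BM, BQ, DF, DM, DQ, EG, EP, FL, FM, FQ, GJ, JN, LM, LQ, NP
  2-simplices (12): ABF, ABM, ADM, ADQ, AFL, ALQ, BFQ, BLM, BLQ, DFM, DFQ, FLM

giving chain groups C_0 ≅ Z^12, C_1 ≅ Z^23, C_2 ≅ Z^12.

The boundary map ∂_1: C_1 → C_0 is given by ∂[p,q] = [q] − [p]. For instance
  ∂FL = L − F.
As a 12×23 matrix over Z this has rank 10, with invariant factors (1,1,1,1,1,1,1,1,1,1).

∂_2: C_2 → C_1 sends each 2-simplex [p,q,r] to [q,r] − [p,r] + [p,q]. For instance
  ∂AFL = FL − AL + AF,
  ∂ABF = BF − AF + AB.
The 23×12 boundary matrix has rank 12 and Smith normal form diag(1,1,1,1,1,1,1,1,1,1,1,2).

Reading off H_k = ker ∂_k / im ∂_{k+1}:

  H_0: rank C_0 − rank ∂_1 = 12 − 10 = 2, and the invariant factors of ∂_1 are all 1, so H_0 = Z^2.
  H_1: rank ker ∂_1 − rank ∂_2 = (23 − 10) − 12 = 1, and ∂_2 has invariant factor 2 > 1, so H_1 = Z ⊕ Z/2Z.
  H_2: rank ker ∂_2 − rank ∂_3 = (12 − 12) − 0 = 0, and there is no ∂_3, so H_2 = 0.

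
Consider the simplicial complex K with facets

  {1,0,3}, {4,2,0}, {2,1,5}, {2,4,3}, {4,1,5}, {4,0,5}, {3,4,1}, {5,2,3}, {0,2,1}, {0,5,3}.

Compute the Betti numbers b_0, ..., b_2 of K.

b_0 = 1, b_1 = 0, b_2 = 0.

Fix the vertex order 0 < 1 < 2 < 3 < 4 < 5 and write every simplex with vertices in increasing order. Then dim K = 2 and the simplices of K are:

  0-simplices (6): [0], [1], [2], [3], [4], [5]
  1-simplices (15): [0,1], [0,2], [0,3], [0,4], [0,5], [1,2], [1,3], [1,4], [1,5], [2,3], [2,4], [2,5], [3,4], [3,5], [4,5]
  2-simplices (10): [0,1,2], [0,1,3], [0,2,4], [0,3,5], [0,4,5], [1,2,5], [1,3,4], [1,4,5], [2,3,4], [2,3,5]

so the chain groups are C_0 ≅ Z^6, C_1 ≅ Z^15, C_2 ≅ Z^10.

The boundary map ∂_1: C_1 → C_0 sends each edge [p,q] (with p < q) to q − p.
This gives a 6×15 integer matrix of rank 5; reducing to Smith normal form yields diagonal entries (1,1,1,1,1).

∂_2: C_2 → C_1 acts by ∂[p,q,r] = [q,r] − [p,r] + [p,q]. For instance
  ∂[0,3,5] = [3,5] − [0,5] + [0,3],
  ∂[1,3,4] = [3,4] − [1,4] + [1,3].
This gives a 15×10 integer matrix of rank 10; reducing to Smith normal form yields diagonal entries (1,1,1,1,1,1,1,1,1,2).

Reading off H_k = ker ∂_k / im ∂_{k+1}:

  H_0: rank C_0 − rank ∂_1 = 6 − 5 = 1, and the invariant factors of ∂_1 are all 1, so H_0 ≅ Z.
  H_1: rank ker ∂_1 − rank ∂_2 = (15 − 5) − 10 = 0, and ∂_2 has invariant factor 2 > 1, so H_1 ≅ Z/2.
  H_2: rank ker ∂_2 − rank ∂_3 = (10 − 10) − 0 = 0, and there is no ∂_3, so H_2 ≅ 0.

As a check, the Euler characteristic is 6 − 15 + 10 = 1, which agrees with 1 − 0 + 0 = 1.

Hence the Betti numbers are b_0 = 1, b_1 = 0, b_2 = 0.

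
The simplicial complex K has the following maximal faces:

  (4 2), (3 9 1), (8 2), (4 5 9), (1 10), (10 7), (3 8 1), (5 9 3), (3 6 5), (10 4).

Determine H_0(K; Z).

We work with the vertex ordering 1 < 2 < 3 < 4 < 5 < 6 < 7 < 8 < 9 < 10. The simplices of K, each written with vertices in increasing order, are:

  0-simplices (10): [1], [2], [3], [4], [5], [6], [7], [8], [9], [10]
  1-simplices (16): [1,3], [1,8], [1,9], [1,10], [2,4], [2,8], [3,5], [3,6], [3,8], [3,9], [4,5], [4,9], [4,10], [5,6], [5,9], [7,10]
  2-simplices (5): [1,3,8], [1,3,9], [3,5,6], [3,5,9], [4,5,9]

Hence C_0 ≅ Z^10, C_1 ≅ Z^16, C_2 ≅ Z^5.

The boundary map ∂_1: C_1 → C_0 sends each edge [p,q] (with p < q) to q − p.
The resulting 10×16 matrix has rank 9, and its Smith normal form has invariant factors (1,1,1,1,1,1,1,1,1).

Boundary ∂_2: C_2 → C_1 acts by ∂[p,q,r] = [q,r] − [p,r] + [p,q]. For instance
  ∂[3,5,6] = [5,6] − [3,6] + [3,5],
  ∂[3,5,9] = [5,9] − [3,9] + [3,5].
As a 16×5 matrix over Z this has rank 5, with invariant factors (1,1,1,1,1).

Reading off H_k = ker ∂_k / im ∂_{k+1}:

  H_0: rank C_0 − rank ∂_1 = 10 − 9 = 1, and the invariant factors of ∂_1 are all 1, so H_0 = Z.

H_0 = Z.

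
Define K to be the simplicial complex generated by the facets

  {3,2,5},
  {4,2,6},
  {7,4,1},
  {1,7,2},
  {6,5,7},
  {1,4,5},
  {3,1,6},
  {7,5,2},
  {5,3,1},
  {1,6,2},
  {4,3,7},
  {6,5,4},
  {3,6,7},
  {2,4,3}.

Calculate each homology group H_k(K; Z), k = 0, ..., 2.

H_0 = Z,  H_1 = Z^2,  H_2 = Z.

Order the vertices as 1 < 2 < 3 < 4 < 5 < 6 < 7. Listing each simplex with vertices in this order, K has dimension 2 with simplices:

  0-simplices (7): [1], [2], [3], [4], [5], [6], [7]
  1-simplices (21): [1,2], [1,3], [1,4], [1,5], [1,6], [1,7], [2,3], [2,4], [2,5], [2,6], [2,7], [3,4], [3,5], [3,6], [3,7], [4,5], [4,6], [4,7], [5,6], [5,7], [6,7]
  2-simplices (14): [1,2,6], [1,2,7], [1,3,5], [1,3,6], [1,4,5], [1,4,7], [2,3,4], [2,3,5], [2,4,6], [2,5,7], [3,4,7], [3,6,7], [4,5,6], [5,6,7]

Hence C_0 ≅ Z^7, C_1 ≅ Z^21, C_2 ≅ Z^14.

The boundary map ∂_1: C_1 → C_0 is given by ∂[p,q] = [q] − [p]. For instance
  ∂[4,6] = [6] − [4].
The 7×21 boundary matrix has rank 6 and Smith normal form diag(1,1,1,1,1,1).

∂_2: C_2 → C_1 acts by ∂[p,q,r] = [q,r] − [p,r] + [p,q]. For instance
  ∂[1,3,5] = [3,5] − [1,5] + [1,3],
  ∂[2,3,5] = [3,5] − [2,5] + [2,3].
The resulting 21×14 matrix has rank 13, and its Smith normal form has invariant factors (1,1,1,1,1,1,1,1,1,1,1,1,1).

Computing H_k = (kernel of ∂_k) / (image of ∂_{k+1}):

  H_0: rank C_0 − rank ∂_1 = 7 − 6 = 1, and the invariant factors of ∂_1 are all 1, so H_0 = Z.
  H_1: rank ker ∂_1 − rank ∂_2 = (21 − 6) − 13 = 2, and the invariant factors of ∂_2 are all 1, so H_1 = Z^2.
  H_2: rank ker ∂_2 − rank ∂_3 = (14 − 13) − 0 = 1, and there is no ∂_3, so H_2 = Z.

(K is a triangulation of the torus T^2.)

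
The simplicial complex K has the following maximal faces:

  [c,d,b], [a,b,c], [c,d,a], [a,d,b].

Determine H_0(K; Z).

H_0 = Z.

K has 4 vertices, 6 edges, 4 triangles.
rank ∂_0 = 0, rank ∂_1 = 3 ⇒ b_0 = 4 − 0 − 3 = 1; all invariant factors of ∂_1 are 1 so no torsion. So H_0 = Z.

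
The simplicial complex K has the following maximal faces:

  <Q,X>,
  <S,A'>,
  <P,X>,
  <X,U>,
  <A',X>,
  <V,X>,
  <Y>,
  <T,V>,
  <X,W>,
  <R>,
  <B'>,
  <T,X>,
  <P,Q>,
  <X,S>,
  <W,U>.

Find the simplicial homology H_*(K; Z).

Fix the vertex order P < Q < R < S < T < U < V < W < X < Y < A' < B' and write every simplex with vertices in increasing order. Then dim K = 1 and the simplices of K are:

  0-simplices (12): [P], [Q], [R], [S], [T], [U], [V], [W], [X], [Y], [A'], [B']
  1-simplices (12): [P,Q], [P,X], [Q,X], [S,X], [S,A'], [T,V], [T,X], [U,W], [U,X], [V,X], [W,X], [X,A']

giving chain groups C_0 ≅ Z^12, C_1 ≅ Z^12.

Boundary ∂_1: C_1 → C_0 is given by ∂[p,q] = [q] − [p]. For instance
  ∂[T,V] = [V] − [T].
The resulting 12×12 matrix has rank 8, and its Smith normal form has invariant factors (1,1,1,1,1,1,1,1).

Computing H_k = (kernel of ∂_k) / (image of ∂_{k+1}):

  H_0: rank C_0 − rank ∂_1 = 12 − 8 = 4, and the invariant factors of ∂_1 are all 1, so H_0 = Z^4.
  H_1: rank ker ∂_1 − rank ∂_2 = (12 − 8) − 0 = 4, and there is no ∂_2, so H_1 = Z^4.

As a check, the Euler characteristic is 12 − 12 = 0, which agrees with 4 − 4 = 0.
(K is a triangulation of the disjoint union of a wedge of 4 circles and a set of 3 points.)

H_0 = Z^4,  H_1 = Z^4.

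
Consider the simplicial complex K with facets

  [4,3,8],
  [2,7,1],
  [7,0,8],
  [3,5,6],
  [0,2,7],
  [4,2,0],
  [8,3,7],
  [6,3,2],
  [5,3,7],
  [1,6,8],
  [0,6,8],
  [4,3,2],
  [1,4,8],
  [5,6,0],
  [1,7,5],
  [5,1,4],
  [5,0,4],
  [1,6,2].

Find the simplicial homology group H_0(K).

H_0 ≅ Z.

Order the vertices as 0 < 1 < 2 < 3 < 4 < 5 < 6 < 7 < 8. Listing each simplex with vertices in this order, K has dimension 2 with simplices:

  0-simplices (9): [0], [1], [2], [3], [4], [5], [6], [7], [8]
  1-simplices (27): (27 of them)
  2-simplices (18): [0,2,4], [0,2,7], [0,4,5], [0,5,6], [0,6,8], [0,7,8], [1,2,6], [1,2,7], [1,4,5], [1,4,8], [1,5,7], [1,6,8], [2,3,4], [2,3,6], [3,4,8], [3,5,6], [3,5,7], [3,7,8]

so the chain groups are C_0 ≅ Z^9, C_1 ≅ Z^27, C_2 ≅ Z^18.

The boundary map ∂_1: C_1 → C_0 sends each edge [p,q] (with p < q) to q − p. For instance
  ∂[1,4] = [4] − [1].
As a 9×27 matrix over Z this has rank 8, with invariant factors (1,1,1,1,1,1,1,1).

∂_2: C_2 → C_1 acts by ∂[p,q,r] = [q,r] − [p,r] + [p,q]. For instance
  ∂[1,6,8] = [6,8] − [1,8] + [1,6],
  ∂[3,7,8] = [7,8] − [3,8] + [3,7].
The 27×18 boundary matrix has rank 17 and Smith normal form diag(1,1,1,1,1,1,1,1,1,1,1,1,1,1,1,1,1).

Now H_k = ker ∂_k / im ∂_{k+1}, so:

  H_0: rank C_0 − rank ∂_1 = 9 − 8 = 1, and the invariant factors of ∂_1 are all 1, so H_0 = Z.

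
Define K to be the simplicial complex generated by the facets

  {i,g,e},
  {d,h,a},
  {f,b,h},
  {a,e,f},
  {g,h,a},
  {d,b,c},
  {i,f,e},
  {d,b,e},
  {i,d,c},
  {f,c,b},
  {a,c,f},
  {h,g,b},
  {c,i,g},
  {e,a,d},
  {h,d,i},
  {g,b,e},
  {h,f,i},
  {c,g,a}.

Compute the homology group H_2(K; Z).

H_2 = Z.

K has 9 vertices, 27 edges, 18 triangles.
rank ∂_2 = 17, rank ∂_3 = 0 ⇒ b_2 = 18 − 17 − 0 = 1. So H_2 ≅ Z.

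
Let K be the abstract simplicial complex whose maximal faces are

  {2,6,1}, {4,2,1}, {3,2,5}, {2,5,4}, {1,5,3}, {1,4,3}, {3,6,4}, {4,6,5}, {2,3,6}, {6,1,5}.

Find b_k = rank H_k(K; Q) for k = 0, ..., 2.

b_0 = 1, b_1 = 0, b_2 = 0.

K has 6 vertices, 15 edges, 10 triangles.
rank ∂_0 = 0, rank ∂_1 = 5 ⇒ b_0 = 6 − 0 − 5 = 1; all invariant factors of ∂_1 are 1 so no torsion. So H_0 ≅ Z.
rank ∂_1 = 5, rank ∂_2 = 10 ⇒ b_1 = 15 − 5 − 10 = 0; ∂_2 has invariant factor(s) [2] giving torsion. So H_1 ≅ Z_2.
rank ∂_2 = 10, rank ∂_3 = 0 ⇒ b_2 = 10 − 10 − 0 = 0. So H_2 ≅ 0.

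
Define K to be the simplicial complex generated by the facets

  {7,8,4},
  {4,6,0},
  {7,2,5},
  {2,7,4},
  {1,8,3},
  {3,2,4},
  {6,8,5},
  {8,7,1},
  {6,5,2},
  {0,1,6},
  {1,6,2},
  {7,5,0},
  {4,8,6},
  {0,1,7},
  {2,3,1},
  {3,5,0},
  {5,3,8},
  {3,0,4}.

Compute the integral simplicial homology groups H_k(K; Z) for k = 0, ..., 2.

H_0 ≅ Z,  H_1 ≅ Z^2,  H_2 ≅ Z.

Order the vertices as 0 < 1 < 2 < 3 < 4 < 5 < 6 < 7 < 8. Listing each simplex with vertices in this order, K has dimension 2 with simplices:

  0-simplices (9): [0], [1], [2], [3], [4], [5], [6], [7], [8]
  1-simplices (27): (27 of them)
  2-simplices (18): [0,1,6], [0,1,7], [0,3,4], [0,3,5], [0,4,6], [0,5,7], [1,2,3], [1,2,6], [1,3,8], [1,7,8], [2,3,4], [2,4,7], [2,5,6], [2,5,7], [3,5,8], [4,6,8], [4,7,8], [5,6,8]

so the chain groups are C_0 ≅ Z^9, C_1 ≅ Z^27, C_2 ≅ Z^18.

∂_1: C_1 → C_0 is given by ∂[p,q] = [q] − [p]. For instance
  ∂[2,4] = [4] − [2].
The 9×27 boundary matrix has rank 8 and Smith normal form diag(1,1,1,1,1,1,1,1).

The boundary map ∂_2: C_2 → C_1 maps a triangle to the signed sum of its edges. For instance
  ∂[2,5,6] = [5,6] − [2,6] + [2,5],
  ∂[1,2,3] = [2,3] − [1,3] + [1,2].
This gives a 27×18 integer matrix of rank 17; reducing to Smith normal form yields diagonal entries (1,1,1,1,1,1,1,1,1,1,1,1,1,1,1,1,1).

From H_k ≅ ker(∂_k) / im(∂_{k+1}) we obtain:

  H_0: rank C_0 − rank ∂_1 = 9 − 8 = 1, and the invariant factors of ∂_1 are all 1, so H_0 = Z.
  H_1: rank ker ∂_1 − rank ∂_2 = (27 − 8) − 17 = 2, and the invariant factors of ∂_2 are all 1, so H_1 = Z^2.
  H_2: rank ker ∂_2 − rank ∂_3 = (18 − 17) − 0 = 1, and there is no ∂_3, so H_2 = Z.

(K is a triangulation of the torus T^2.)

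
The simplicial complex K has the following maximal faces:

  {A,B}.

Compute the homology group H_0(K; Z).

H_0 = Z.

Order the vertices as A < B. Listing each simplex with vertices in this order, K has dimension 1 with simplices:

  0-simplices (2): A, B
  1-simplices (1): AB

Hence C_0 ≅ Z^2, C_1 ≅ Z^1.

The boundary map ∂_1: C_1 → C_0 is given by ∂[p,q] = [q] − [p]. For instance
  ∂AB = B − A.
The 2×1 boundary matrix has rank 1 and Smith normal form diag(1).

Reading off H_k = ker ∂_k / im ∂_{k+1}:

  H_0: rank C_0 − rank ∂_1 = 2 − 1 = 1, and the invariant factors of ∂_1 are all 1, so H_0 ≅ Z.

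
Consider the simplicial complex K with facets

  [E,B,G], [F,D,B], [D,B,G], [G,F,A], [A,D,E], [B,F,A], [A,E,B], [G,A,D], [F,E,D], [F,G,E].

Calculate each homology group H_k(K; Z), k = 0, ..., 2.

We work with the vertex ordering A < B < D < E < F < G. The simplices of K, each written with vertices in increasing order, are:

  0-simplices (6): A, B, D, E, F, G
  1-simplices (15): AB, AD, AE, AF, AG, BD, BE, BF, BG, DE, DF, DG, EF, EG, FG
  2-simplices (10): ABE, ABF, ADE, ADG, AFG, BDF, BDG, BEG, DEF, EFG

giving chain groups C_0 ≅ Z^6, C_1 ≅ Z^15, C_2 ≅ Z^10.

Boundary ∂_1: C_1 → C_0 is given by ∂[p,q] = [q] − [p]. For instance
  ∂DG = G − D.
The resulting 6×15 matrix has rank 5, and its Smith normal form has invariant factors (1,1,1,1,1).

∂_2: C_2 → C_1 acts by ∂[p,q,r] = [q,r] − [p,r] + [p,q]. For instance
  ∂ABF = BF − AF + AB,
  ∂ABE = BE − AE + AB.
As a 15×10 matrix over Z this has rank 10, with invariant factors (1,1,1,1,1,1,1,1,1,2).

Computing H_k = (kernel of ∂_k) / (image of ∂_{k+1}):

  H_0: rank C_0 − rank ∂_1 = 6 − 5 = 1, and the invariant factors of ∂_1 are all 1, so H_0 = Z.
  H_1: rank ker ∂_1 − rank ∂_2 = (15 − 5) − 10 = 0, and ∂_2 has invariant factor 2 > 1, so H_1 = Z_2.
  H_2: rank ker ∂_2 − rank ∂_3 = (10 − 10) − 0 = 0, and there is no ∂_3, so H_2 = 0.

H_0 ≅ Z,  H_1 ≅ Z_2,  H_2 = 0.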